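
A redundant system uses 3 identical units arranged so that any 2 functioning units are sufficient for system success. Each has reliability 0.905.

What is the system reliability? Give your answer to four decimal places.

R = Σ_{i=2}^{3} C(3,i) p^i (1−p)^{3−i} with p = 0.905
C(3,2)·0.905^2·0.095^1 = 0.233422
C(3,3)·0.905^3·0.095^0 = 0.741218
Sum = 0.9746

0.9746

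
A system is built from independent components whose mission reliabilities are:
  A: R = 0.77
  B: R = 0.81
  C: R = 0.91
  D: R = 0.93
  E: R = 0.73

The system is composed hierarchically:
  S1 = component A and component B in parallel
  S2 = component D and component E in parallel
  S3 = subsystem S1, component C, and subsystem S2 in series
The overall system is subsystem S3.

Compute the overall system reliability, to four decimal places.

0.8538

Parallel (A and B): 1 − (1 − 0.770000)(1 − 0.810000) = 0.956300
Parallel (D and E): 1 − (1 − 0.930000)(1 − 0.730000) = 0.981100
Series ([0.956300], C, and [0.981100]): 0.956300 × 0.910000 × 0.981100 = 0.8538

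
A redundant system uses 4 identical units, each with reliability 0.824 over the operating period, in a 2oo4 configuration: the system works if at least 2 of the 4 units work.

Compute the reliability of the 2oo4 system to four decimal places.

R = Σ_{i=2}^{4} C(4,i) p^i (1−p)^{4−i} with p = 0.824
C(4,2)·0.824^2·0.176^2 = 0.126192
C(4,3)·0.824^3·0.176^1 = 0.393871
C(4,4)·0.824^4·0.176^0 = 0.461008
Sum = 0.9811

0.9811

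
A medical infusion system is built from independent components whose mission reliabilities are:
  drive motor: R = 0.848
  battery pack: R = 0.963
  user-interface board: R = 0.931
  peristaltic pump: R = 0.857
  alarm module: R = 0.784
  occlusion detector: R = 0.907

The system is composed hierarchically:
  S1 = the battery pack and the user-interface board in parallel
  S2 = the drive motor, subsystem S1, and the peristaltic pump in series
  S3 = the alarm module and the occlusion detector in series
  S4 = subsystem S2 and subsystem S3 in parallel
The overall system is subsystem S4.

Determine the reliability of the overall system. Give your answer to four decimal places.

Parallel (battery pack and user-interface board): 1 − (1 − 0.963000)(1 − 0.931000) = 0.997447
Series (drive motor, [0.997447], and peristaltic pump): 0.848000 × 0.997447 × 0.857000 = 0.724881
Series (alarm module and occlusion detector): 0.784000 × 0.907000 = 0.711088
Parallel ([0.724881] and [0.711088]): 1 − (1 − 0.724881)(1 − 0.711088) = 0.9205

0.9205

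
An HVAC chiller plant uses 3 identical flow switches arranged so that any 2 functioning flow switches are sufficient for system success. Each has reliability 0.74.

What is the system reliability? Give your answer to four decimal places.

R = Σ_{i=2}^{3} C(3,i) p^i (1−p)^{3−i} with p = 0.74
C(3,2)·0.74^2·0.26^1 = 0.427128
C(3,3)·0.74^3·0.26^0 = 0.405224
Sum = 0.8324

0.8324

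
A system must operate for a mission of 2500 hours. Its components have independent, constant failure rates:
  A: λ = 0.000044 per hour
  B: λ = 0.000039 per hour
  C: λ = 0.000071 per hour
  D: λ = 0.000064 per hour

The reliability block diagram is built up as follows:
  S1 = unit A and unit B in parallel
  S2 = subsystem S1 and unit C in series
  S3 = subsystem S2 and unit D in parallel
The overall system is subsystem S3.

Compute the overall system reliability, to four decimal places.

0.9748

R(A) = exp(−0.000044 × 2500) = 0.895834
R(B) = exp(−0.000039 × 2500) = 0.907102
R(C) = exp(−0.000071 × 2500) = 0.837361
R(D) = exp(−0.000064 × 2500) = 0.852144
Parallel (A and B): 1 − (1 − 0.895834)(1 − 0.907102) = 0.990323
Series ([0.990323] and C): 0.990323 × 0.837361 = 0.829258
Parallel ([0.829258] and D): 1 − (1 − 0.829258)(1 − 0.852144) = 0.9748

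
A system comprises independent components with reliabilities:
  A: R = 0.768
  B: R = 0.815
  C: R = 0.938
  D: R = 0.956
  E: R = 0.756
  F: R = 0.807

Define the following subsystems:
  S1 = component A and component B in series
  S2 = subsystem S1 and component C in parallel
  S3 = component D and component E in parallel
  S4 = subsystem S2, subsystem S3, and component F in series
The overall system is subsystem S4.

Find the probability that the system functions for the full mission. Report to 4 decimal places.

0.7798

Series (A and B): 0.768000 × 0.815000 = 0.625920
Parallel ([0.625920] and C): 1 − (1 − 0.625920)(1 − 0.938000) = 0.976807
Parallel (D and E): 1 − (1 − 0.956000)(1 − 0.756000) = 0.989264
Series ([0.976807], [0.989264], and F): 0.976807 × 0.989264 × 0.807000 = 0.7798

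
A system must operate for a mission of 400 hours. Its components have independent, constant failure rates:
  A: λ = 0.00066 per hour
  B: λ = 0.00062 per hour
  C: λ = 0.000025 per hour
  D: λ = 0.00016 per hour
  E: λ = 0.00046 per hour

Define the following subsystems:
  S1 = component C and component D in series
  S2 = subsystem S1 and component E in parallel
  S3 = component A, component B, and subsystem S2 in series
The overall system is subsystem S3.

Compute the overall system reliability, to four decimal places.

0.5921

R(A) = exp(−0.00066 × 400) = 0.767974
R(B) = exp(−0.00062 × 400) = 0.780360
R(C) = exp(−0.000025 × 400) = 0.990050
R(D) = exp(−0.00016 × 400) = 0.938005
R(E) = exp(−0.00046 × 400) = 0.831936
Series (C and D): 0.990050 × 0.938005 = 0.928672
Parallel ([0.928672] and E): 1 − (1 − 0.928672)(1 − 0.831936) = 0.988012
Series (A, B, and [0.988012]): 0.767974 × 0.780360 × 0.988012 = 0.5921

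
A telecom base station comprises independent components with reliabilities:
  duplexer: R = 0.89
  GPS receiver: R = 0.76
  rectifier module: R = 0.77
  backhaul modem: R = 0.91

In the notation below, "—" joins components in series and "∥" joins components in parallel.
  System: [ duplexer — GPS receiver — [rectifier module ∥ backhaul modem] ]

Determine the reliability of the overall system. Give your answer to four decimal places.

Parallel (rectifier module and backhaul modem): 1 − (1 − 0.770000)(1 − 0.910000) = 0.979300
Series (duplexer, GPS receiver, and [0.979300]): 0.890000 × 0.760000 × 0.979300 = 0.6624

0.6624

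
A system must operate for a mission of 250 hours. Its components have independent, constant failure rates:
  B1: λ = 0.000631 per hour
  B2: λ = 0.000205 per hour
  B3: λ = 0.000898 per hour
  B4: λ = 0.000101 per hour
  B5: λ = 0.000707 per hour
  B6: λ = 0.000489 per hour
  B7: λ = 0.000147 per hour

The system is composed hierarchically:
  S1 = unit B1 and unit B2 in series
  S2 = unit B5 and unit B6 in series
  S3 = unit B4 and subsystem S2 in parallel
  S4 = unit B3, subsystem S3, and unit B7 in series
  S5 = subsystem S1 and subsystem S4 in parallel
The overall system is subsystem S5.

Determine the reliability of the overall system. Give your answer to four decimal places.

R(B1) = exp(−0.000631 × 250) = 0.854063
R(B2) = exp(−0.000205 × 250) = 0.950041
R(B3) = exp(−0.000898 × 250) = 0.798916
R(B4) = exp(−0.000101 × 250) = 0.975066
R(B5) = exp(−0.000707 × 250) = 0.837989
R(B6) = exp(−0.000489 × 250) = 0.884927
R(B7) = exp(−0.000147 × 250) = 0.963917
Series (B1 and B2): 0.854063 × 0.950041 = 0.811395
Series (B5 and B6): 0.837989 × 0.884927 = 0.741559
Parallel (B4 and [0.741559]): 1 − (1 − 0.975066)(1 − 0.741559) = 0.993556
Series (B3, [0.993556], and B7): 0.798916 × 0.993556 × 0.963917 = 0.765126
Parallel ([0.811395] and [0.765126]): 1 − (1 − 0.811395)(1 − 0.765126) = 0.9557

0.9557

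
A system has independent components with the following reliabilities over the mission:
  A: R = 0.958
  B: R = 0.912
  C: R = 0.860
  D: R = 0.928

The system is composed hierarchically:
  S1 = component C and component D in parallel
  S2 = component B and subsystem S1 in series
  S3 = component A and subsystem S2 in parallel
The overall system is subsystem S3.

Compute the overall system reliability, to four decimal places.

Parallel (C and D): 1 − (1 − 0.860000)(1 − 0.928000) = 0.989920
Series (B and [0.989920]): 0.912000 × 0.989920 = 0.902807
Parallel (A and [0.902807]): 1 − (1 − 0.958000)(1 − 0.902807) = 0.9959

0.9959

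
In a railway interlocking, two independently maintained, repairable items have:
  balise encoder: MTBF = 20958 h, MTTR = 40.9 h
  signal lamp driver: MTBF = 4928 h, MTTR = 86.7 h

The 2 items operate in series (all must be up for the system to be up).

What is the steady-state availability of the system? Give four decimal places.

0.9808

A(balise encoder) = MTBF/(MTBF+MTTR) = 20958/(20958+40.9) = 0.998052
A(signal lamp driver) = MTBF/(MTBF+MTTR) = 4928/(4928+86.7) = 0.982711
Series availability: 0.998052 × 0.982711 = 0.9808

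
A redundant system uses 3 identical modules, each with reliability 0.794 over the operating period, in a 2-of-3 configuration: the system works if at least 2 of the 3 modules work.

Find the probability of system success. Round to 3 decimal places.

0.890

R = Σ_{i=2}^{3} C(3,i) p^i (1−p)^{3−i} with p = 0.794
C(3,2)·0.794^2·0.206^1 = 0.38961
C(3,3)·0.794^3·0.206^0 = 0.50057
Sum = 0.890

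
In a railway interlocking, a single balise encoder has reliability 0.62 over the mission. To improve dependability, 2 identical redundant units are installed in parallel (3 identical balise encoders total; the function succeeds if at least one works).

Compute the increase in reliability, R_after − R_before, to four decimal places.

R_before = 0.62
R_after = 1 − (1 − 0.62)^3 = 0.9451
ΔR = 0.9451 − 0.62 = 0.3251

0.3251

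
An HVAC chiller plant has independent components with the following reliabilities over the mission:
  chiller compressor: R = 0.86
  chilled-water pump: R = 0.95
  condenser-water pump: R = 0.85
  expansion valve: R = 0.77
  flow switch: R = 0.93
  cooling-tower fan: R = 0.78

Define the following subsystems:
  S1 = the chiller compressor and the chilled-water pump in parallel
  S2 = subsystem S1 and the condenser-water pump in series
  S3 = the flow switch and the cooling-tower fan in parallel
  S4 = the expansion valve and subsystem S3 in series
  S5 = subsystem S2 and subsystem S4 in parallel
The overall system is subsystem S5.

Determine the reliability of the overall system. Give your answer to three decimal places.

0.962

Parallel (chiller compressor and chilled-water pump): 1 − (1 − 0.86000)(1 − 0.95000) = 0.99300
Series ([0.99300] and condenser-water pump): 0.99300 × 0.85000 = 0.84405
Parallel (flow switch and cooling-tower fan): 1 − (1 − 0.93000)(1 − 0.78000) = 0.98460
Series (expansion valve and [0.98460]): 0.77000 × 0.98460 = 0.75814
Parallel ([0.84405] and [0.75814]): 1 − (1 − 0.84405)(1 − 0.75814) = 0.962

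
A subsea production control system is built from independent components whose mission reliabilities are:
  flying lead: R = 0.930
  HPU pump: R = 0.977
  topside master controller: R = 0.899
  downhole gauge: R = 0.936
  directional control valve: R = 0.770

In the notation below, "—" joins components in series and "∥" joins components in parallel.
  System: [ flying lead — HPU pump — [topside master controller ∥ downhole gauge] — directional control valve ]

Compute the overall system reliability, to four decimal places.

0.6951

Parallel (topside master controller and downhole gauge): 1 − (1 − 0.899000)(1 − 0.936000) = 0.993536
Series (flying lead, HPU pump, [0.993536], and directional control valve): 0.930000 × 0.977000 × 0.993536 × 0.770000 = 0.6951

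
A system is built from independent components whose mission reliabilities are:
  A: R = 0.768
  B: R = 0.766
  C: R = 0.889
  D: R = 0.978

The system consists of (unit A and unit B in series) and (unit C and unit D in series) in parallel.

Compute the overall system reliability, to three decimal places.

0.946

Series (A and B): 0.76800 × 0.76600 = 0.58829
Series (C and D): 0.88900 × 0.97800 = 0.86944
Parallel ([0.58829] and [0.86944]): 1 − (1 − 0.58829)(1 − 0.86944) = 0.946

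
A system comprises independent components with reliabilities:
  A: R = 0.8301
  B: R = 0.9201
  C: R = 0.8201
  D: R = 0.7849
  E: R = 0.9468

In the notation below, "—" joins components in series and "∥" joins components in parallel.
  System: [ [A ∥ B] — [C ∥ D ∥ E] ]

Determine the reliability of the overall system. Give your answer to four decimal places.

Parallel (A and B): 1 − (1 − 0.830100)(1 − 0.920100) = 0.986425
Parallel (C, D, and E): 1 − (1 − 0.820100)(1 − 0.784900)(1 − 0.946800) = 0.997941
Series ([0.986425] and [0.997941]): 0.986425 × 0.997941 = 0.9844

0.9844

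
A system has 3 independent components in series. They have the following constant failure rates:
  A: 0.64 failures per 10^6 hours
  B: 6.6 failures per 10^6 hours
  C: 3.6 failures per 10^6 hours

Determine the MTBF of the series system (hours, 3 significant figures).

92300

Series of exponential components: λ_sys = Σ λ_i
λ_sys = 0.00000064 + 0.0000066 + 0.0000036 = 1.0840e-05 /h
MTBF = 1 / λ_sys = 92300 h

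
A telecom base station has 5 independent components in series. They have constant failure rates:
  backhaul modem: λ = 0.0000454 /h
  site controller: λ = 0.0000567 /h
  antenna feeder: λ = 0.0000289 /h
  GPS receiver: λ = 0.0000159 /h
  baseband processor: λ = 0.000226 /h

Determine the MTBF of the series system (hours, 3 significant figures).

Series of exponential components: λ_sys = Σ λ_i
λ_sys = 0.0000454 + 0.0000567 + 0.0000289 + 0.0000159 + 0.000226 = 3.7290e-04 /h
MTBF = 1 / λ_sys = 2680 h

2680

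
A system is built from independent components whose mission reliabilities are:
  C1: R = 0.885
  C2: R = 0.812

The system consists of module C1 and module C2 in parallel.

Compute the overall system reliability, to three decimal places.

0.978

Parallel (C1 and C2): 1 − (1 − 0.88500)(1 − 0.81200) = 0.978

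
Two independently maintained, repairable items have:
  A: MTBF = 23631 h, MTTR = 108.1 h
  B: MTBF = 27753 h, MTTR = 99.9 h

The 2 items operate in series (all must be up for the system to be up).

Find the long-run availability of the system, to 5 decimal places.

0.99188

A(A) = MTBF/(MTBF+MTTR) = 23631/(23631+108.1) = 0.995446
A(B) = MTBF/(MTBF+MTTR) = 27753/(27753+99.9) = 0.996413
Series availability: 0.995446 × 0.996413 = 0.99188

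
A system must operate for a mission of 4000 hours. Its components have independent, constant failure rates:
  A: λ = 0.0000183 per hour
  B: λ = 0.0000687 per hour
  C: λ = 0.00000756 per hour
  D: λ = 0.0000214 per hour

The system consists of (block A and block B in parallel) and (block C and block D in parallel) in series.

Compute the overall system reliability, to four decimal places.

R(A) = exp(−0.0000183 × 4000) = 0.929415
R(B) = exp(−0.0000687 × 4000) = 0.759724
R(C) = exp(−0.00000756 × 4000) = 0.970213
R(D) = exp(−0.0000214 × 4000) = 0.917961
Parallel (A and B): 1 − (1 − 0.929415)(1 − 0.759724) = 0.983040
Parallel (C and D): 1 − (1 − 0.970213)(1 − 0.917961) = 0.997556
Series ([0.983040] and [0.997556]): 0.983040 × 0.997556 = 0.9806

0.9806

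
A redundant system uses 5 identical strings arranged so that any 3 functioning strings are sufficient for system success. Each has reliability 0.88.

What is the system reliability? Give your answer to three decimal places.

R = Σ_{i=3}^{5} C(5,i) p^i (1−p)^{5−i} with p = 0.88
C(5,3)·0.88^3·0.12^2 = 0.09813
C(5,4)·0.88^4·0.12^1 = 0.35982
C(5,5)·0.88^5·0.12^0 = 0.52773
Sum = 0.986

0.986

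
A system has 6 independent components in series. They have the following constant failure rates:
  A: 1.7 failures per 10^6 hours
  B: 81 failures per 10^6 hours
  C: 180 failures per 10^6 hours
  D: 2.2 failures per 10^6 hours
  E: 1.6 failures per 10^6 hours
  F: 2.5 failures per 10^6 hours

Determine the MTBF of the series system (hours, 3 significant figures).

Series of exponential components: λ_sys = Σ λ_i
λ_sys = 0.0000017 + 0.000081 + 0.00018 + 0.0000022 + 0.0000016 + 0.0000025 = 2.6900e-04 /h
MTBF = 1 / λ_sys = 3720 h

3720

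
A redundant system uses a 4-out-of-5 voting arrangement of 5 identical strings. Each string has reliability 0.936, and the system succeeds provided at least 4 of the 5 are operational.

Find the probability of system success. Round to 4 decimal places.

0.9640

R = Σ_{i=4}^{5} C(5,i) p^i (1−p)^{5−i} with p = 0.936
C(5,4)·0.936^4·0.064^1 = 0.245614
C(5,5)·0.936^5·0.064^0 = 0.718421
Sum = 0.9640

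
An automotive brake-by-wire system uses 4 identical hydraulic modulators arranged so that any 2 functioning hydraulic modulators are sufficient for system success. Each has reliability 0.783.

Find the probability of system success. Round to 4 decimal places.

R = Σ_{i=2}^{4} C(4,i) p^i (1−p)^{4−i} with p = 0.783
C(4,2)·0.783^2·0.217^2 = 0.173218
C(4,3)·0.783^3·0.217^1 = 0.416682
C(4,4)·0.783^4·0.217^0 = 0.375878
Sum = 0.9658

0.9658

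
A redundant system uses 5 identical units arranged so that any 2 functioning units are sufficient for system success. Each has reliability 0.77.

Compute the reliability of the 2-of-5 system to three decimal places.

0.989

R = Σ_{i=2}^{5} C(5,i) p^i (1−p)^{5−i} with p = 0.77
C(5,2)·0.77^2·0.23^3 = 0.07214
C(5,3)·0.77^3·0.23^2 = 0.24151
C(5,4)·0.77^4·0.23^1 = 0.40426
C(5,5)·0.77^5·0.23^0 = 0.27068
Sum = 0.989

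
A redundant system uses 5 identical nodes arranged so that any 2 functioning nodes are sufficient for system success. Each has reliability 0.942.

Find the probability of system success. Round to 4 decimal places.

0.9999

R = Σ_{i=2}^{5} C(5,i) p^i (1−p)^{5−i} with p = 0.942
C(5,2)·0.942^2·0.058^3 = 0.001731
C(5,3)·0.942^3·0.058^2 = 0.028120
C(5,4)·0.942^4·0.058^1 = 0.228350
C(5,5)·0.942^5·0.058^0 = 0.741745
Sum = 0.9999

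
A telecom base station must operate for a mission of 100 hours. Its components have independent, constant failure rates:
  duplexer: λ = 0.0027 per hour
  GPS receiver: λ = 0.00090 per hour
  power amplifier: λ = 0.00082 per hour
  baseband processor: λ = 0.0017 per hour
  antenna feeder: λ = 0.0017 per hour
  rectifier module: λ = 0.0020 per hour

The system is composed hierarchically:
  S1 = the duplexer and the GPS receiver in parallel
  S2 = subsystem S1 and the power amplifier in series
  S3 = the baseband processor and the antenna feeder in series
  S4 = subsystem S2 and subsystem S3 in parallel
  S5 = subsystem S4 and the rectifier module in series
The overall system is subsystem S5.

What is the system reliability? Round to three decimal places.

R(duplexer) = exp(−0.0027 × 100) = 0.76338
R(GPS receiver) = exp(−0.00090 × 100) = 0.91393
R(power amplifier) = exp(−0.00082 × 100) = 0.92127
R(baseband processor) = exp(−0.0017 × 100) = 0.84366
R(antenna feeder) = exp(−0.0017 × 100) = 0.84366
R(rectifier module) = exp(−0.0020 × 100) = 0.81873
Parallel (duplexer and GPS receiver): 1 − (1 − 0.76338)(1 − 0.91393) = 0.97963
Series ([0.97963] and power amplifier): 0.97963 × 0.92127 = 0.90250
Series (baseband processor and antenna feeder): 0.84366 × 0.84366 = 0.71176
Parallel ([0.90250] and [0.71176]): 1 − (1 − 0.90250)(1 − 0.71176) = 0.97190
Series ([0.97190] and rectifier module): 0.97190 × 0.81873 = 0.796

0.796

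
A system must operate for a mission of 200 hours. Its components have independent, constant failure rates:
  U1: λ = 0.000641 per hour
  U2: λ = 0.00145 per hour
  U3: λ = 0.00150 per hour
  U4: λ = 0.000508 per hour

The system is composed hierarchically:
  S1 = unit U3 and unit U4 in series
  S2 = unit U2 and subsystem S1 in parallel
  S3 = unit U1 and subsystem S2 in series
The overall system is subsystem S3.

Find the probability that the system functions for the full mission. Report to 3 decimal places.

R(U1) = exp(−0.000641 × 200) = 0.87968
R(U2) = exp(−0.00145 × 200) = 0.74826
R(U3) = exp(−0.00150 × 200) = 0.74082
R(U4) = exp(−0.000508 × 200) = 0.90339
Series (U3 and U4): 0.74082 × 0.90339 = 0.66925
Parallel (U2 and [0.66925]): 1 − (1 − 0.74826)(1 − 0.66925) = 0.91674
Series (U1 and [0.91674]): 0.87968 × 0.91674 = 0.806

0.806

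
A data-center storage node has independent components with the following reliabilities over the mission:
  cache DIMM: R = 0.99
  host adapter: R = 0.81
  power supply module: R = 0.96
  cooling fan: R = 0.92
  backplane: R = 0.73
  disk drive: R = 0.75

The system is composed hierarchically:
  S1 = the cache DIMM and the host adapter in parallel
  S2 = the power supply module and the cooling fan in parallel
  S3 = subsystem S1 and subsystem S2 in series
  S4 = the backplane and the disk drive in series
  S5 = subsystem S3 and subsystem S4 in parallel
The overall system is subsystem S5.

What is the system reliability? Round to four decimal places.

0.9977

Parallel (cache DIMM and host adapter): 1 − (1 − 0.990000)(1 − 0.810000) = 0.998100
Parallel (power supply module and cooling fan): 1 − (1 − 0.960000)(1 − 0.920000) = 0.996800
Series ([0.998100] and [0.996800]): 0.998100 × 0.996800 = 0.994906
Series (backplane and disk drive): 0.730000 × 0.750000 = 0.547500
Parallel ([0.994906] and [0.547500]): 1 − (1 − 0.994906)(1 − 0.547500) = 0.9977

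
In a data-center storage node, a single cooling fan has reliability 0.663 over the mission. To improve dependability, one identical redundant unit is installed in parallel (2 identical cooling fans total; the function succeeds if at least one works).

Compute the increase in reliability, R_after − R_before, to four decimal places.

R_before = 0.663
R_after = 1 − (1 − 0.663)^2 = 0.8864
ΔR = 0.8864 − 0.663 = 0.2234

0.2234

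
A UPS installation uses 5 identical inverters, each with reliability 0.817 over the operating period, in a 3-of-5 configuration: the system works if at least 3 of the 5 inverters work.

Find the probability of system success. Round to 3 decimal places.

R = Σ_{i=3}^{5} C(5,i) p^i (1−p)^{5−i} with p = 0.817
C(5,3)·0.817^3·0.183^2 = 0.18263
C(5,4)·0.817^4·0.183^1 = 0.40767
C(5,5)·0.817^5·0.183^0 = 0.36401
Sum = 0.954

0.954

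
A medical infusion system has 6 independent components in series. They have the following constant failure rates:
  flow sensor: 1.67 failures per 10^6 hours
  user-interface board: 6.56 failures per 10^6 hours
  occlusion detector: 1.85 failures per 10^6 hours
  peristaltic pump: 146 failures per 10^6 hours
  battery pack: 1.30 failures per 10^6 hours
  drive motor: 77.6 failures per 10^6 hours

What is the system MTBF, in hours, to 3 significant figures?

Series of exponential components: λ_sys = Σ λ_i
λ_sys = 0.00000167 + 0.00000656 + 0.00000185 + 0.000146 + 0.00000130 + 0.0000776 = 2.3498e-04 /h
MTBF = 1 / λ_sys = 4260 h

4260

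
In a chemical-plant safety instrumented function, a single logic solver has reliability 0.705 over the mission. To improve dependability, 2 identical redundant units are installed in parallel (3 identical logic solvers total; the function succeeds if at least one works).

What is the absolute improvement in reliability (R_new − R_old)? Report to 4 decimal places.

R_before = 0.705
R_after = 1 − (1 − 0.705)^3 = 0.9743
ΔR = 0.9743 − 0.705 = 0.2693

0.2693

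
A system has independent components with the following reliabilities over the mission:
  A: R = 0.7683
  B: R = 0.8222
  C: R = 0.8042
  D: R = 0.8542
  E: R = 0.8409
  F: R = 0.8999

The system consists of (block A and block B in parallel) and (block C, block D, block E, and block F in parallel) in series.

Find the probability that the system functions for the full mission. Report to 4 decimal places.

0.9584

Parallel (A and B): 1 − (1 − 0.768300)(1 − 0.822200) = 0.958804
Parallel (C, D, E, and F): 1 − (1 − 0.804200)(1 − 0.854200)(1 − 0.840900)(1 − 0.899900) = 0.999545
Series ([0.958804] and [0.999545]): 0.958804 × 0.999545 = 0.9584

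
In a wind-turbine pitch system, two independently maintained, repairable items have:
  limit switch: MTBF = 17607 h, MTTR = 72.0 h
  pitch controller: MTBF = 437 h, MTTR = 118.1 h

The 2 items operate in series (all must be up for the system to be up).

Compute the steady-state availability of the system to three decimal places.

A(limit switch) = MTBF/(MTBF+MTTR) = 17607/(17607+72.0) = 0.995927
A(pitch controller) = MTBF/(MTBF+MTTR) = 437/(437+118.1) = 0.787246
Series availability: 0.995927 × 0.787246 = 0.784

0.784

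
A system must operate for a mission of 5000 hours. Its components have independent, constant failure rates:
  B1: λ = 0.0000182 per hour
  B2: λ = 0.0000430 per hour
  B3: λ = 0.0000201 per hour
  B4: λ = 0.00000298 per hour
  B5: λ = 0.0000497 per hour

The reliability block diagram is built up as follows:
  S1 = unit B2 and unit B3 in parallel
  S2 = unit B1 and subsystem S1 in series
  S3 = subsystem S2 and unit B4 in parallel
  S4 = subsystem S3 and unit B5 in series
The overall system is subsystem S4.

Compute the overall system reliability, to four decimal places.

0.7788

R(B1) = exp(−0.0000182 × 5000) = 0.913018
R(B2) = exp(−0.0000430 × 5000) = 0.806541
R(B3) = exp(−0.0000201 × 5000) = 0.904385
R(B4) = exp(−0.00000298 × 5000) = 0.985210
R(B5) = exp(−0.0000497 × 5000) = 0.779970
Parallel (B2 and B3): 1 − (1 − 0.806541)(1 − 0.904385) = 0.981502
Series (B1 and [0.981502]): 0.913018 × 0.981502 = 0.896129
Parallel ([0.896129] and B4): 1 − (1 − 0.896129)(1 − 0.985210) = 0.998464
Series ([0.998464] and B5): 0.998464 × 0.779970 = 0.7788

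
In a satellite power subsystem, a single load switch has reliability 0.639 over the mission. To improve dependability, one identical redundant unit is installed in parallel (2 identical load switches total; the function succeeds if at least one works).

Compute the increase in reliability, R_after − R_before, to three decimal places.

0.231

R_before = 0.639
R_after = 1 − (1 − 0.639)^2 = 0.870
ΔR = 0.870 − 0.639 = 0.231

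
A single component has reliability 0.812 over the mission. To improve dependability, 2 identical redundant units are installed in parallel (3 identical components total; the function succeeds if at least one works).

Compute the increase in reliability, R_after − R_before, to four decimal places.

R_before = 0.812
R_after = 1 − (1 − 0.812)^3 = 0.9934
ΔR = 0.9934 − 0.812 = 0.1814

0.1814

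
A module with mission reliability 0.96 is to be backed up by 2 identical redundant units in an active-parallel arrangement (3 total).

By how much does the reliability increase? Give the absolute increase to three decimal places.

R_before = 0.96
R_after = 1 − (1 − 0.96)^3 = 1.000
ΔR = 1.000 − 0.96 = 0.040

0.040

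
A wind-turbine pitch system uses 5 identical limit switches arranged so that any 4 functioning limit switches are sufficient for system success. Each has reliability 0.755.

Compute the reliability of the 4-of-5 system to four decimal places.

0.6434

R = Σ_{i=4}^{5} C(5,i) p^i (1−p)^{5−i} with p = 0.755
C(5,4)·0.755^4·0.245^1 = 0.398037
C(5,5)·0.755^5·0.245^0 = 0.245321
Sum = 0.6434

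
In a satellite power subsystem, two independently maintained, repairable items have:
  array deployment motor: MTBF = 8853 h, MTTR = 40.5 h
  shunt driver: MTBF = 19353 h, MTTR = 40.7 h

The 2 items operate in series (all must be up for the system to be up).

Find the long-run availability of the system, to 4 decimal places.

A(array deployment motor) = MTBF/(MTBF+MTTR) = 8853/(8853+40.5) = 0.995446
A(shunt driver) = MTBF/(MTBF+MTTR) = 19353/(19353+40.7) = 0.997901
Series availability: 0.995446 × 0.997901 = 0.9934

0.9934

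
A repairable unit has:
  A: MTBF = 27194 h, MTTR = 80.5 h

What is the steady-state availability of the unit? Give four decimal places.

0.9970

A(A) = MTBF/(MTBF+MTTR) = 27194/(27194+80.5) = 0.9970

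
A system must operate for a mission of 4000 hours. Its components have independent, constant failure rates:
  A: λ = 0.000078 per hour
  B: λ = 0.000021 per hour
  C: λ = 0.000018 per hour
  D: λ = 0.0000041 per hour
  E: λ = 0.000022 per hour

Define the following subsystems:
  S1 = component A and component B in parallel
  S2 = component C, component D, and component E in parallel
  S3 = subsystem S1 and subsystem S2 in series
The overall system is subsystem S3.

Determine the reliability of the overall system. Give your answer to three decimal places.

R(A) = exp(−0.000078 × 4000) = 0.73198
R(B) = exp(−0.000021 × 4000) = 0.91943
R(C) = exp(−0.000018 × 4000) = 0.93053
R(D) = exp(−0.0000041 × 4000) = 0.98373
R(E) = exp(−0.000022 × 4000) = 0.91576
Parallel (A and B): 1 − (1 − 0.73198)(1 − 0.91943) = 0.97841
Parallel (C, D, and E): 1 − (1 − 0.93053)(1 − 0.98373)(1 − 0.91576) = 0.99990
Series ([0.97841] and [0.99990]): 0.97841 × 0.99990 = 0.978

0.978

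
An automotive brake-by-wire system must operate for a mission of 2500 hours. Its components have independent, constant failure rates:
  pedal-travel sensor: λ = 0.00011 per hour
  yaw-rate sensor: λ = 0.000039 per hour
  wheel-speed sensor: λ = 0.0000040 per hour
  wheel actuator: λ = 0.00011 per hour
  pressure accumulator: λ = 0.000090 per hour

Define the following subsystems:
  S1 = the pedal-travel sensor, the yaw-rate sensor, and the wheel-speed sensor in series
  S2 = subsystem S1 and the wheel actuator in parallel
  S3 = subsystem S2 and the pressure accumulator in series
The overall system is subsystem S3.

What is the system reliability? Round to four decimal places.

R(pedal-travel sensor) = exp(−0.00011 × 2500) = 0.759572
R(yaw-rate sensor) = exp(−0.000039 × 2500) = 0.907102
R(wheel-speed sensor) = exp(−0.0000040 × 2500) = 0.990050
R(wheel actuator) = exp(−0.00011 × 2500) = 0.759572
R(pressure accumulator) = exp(−0.000090 × 2500) = 0.798516
Series (pedal-travel sensor, yaw-rate sensor, and wheel-speed sensor): 0.759572 × 0.907102 × 0.990050 = 0.682154
Parallel ([0.682154] and wheel actuator): 1 − (1 − 0.682154)(1 − 0.759572) = 0.923581
Series ([0.923581] and pressure accumulator): 0.923581 × 0.798516 = 0.7375

0.7375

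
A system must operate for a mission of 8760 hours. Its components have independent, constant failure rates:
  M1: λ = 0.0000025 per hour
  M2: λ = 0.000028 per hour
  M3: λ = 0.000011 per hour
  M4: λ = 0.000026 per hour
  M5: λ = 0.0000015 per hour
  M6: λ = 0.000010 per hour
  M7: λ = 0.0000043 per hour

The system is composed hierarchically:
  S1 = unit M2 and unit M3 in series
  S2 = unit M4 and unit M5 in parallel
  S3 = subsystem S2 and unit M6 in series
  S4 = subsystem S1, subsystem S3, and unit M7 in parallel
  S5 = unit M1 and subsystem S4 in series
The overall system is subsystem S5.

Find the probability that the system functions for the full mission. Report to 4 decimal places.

R(M1) = exp(−0.0000025 × 8760) = 0.978338
R(M2) = exp(−0.000028 × 8760) = 0.782485
R(M3) = exp(−0.000011 × 8760) = 0.908137
R(M4) = exp(−0.000026 × 8760) = 0.796315
R(M5) = exp(−0.0000015 × 8760) = 0.986946
R(M6) = exp(−0.000010 × 8760) = 0.916127
R(M7) = exp(−0.0000043 × 8760) = 0.963033
Series (M2 and M3): 0.782485 × 0.908137 = 0.710604
Parallel (M4 and M5): 1 − (1 − 0.796315)(1 − 0.986946) = 0.997341
Series ([0.997341] and M6): 0.997341 × 0.916127 = 0.913691
Parallel ([0.710604], [0.913691], and M7): 1 − (1 − 0.710604)(1 − 0.913691)(1 − 0.963033) = 0.999077
Series (M1 and [0.999077]): 0.978338 × 0.999077 = 0.9774

0.9774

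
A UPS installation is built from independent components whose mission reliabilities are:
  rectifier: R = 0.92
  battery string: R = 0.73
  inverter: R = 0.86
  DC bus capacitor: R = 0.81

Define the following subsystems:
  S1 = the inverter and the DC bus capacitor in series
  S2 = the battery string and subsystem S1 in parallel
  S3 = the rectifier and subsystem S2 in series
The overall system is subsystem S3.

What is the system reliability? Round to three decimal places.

0.845

Series (inverter and DC bus capacitor): 0.86000 × 0.81000 = 0.69660
Parallel (battery string and [0.69660]): 1 − (1 − 0.73000)(1 − 0.69660) = 0.91808
Series (rectifier and [0.91808]): 0.92000 × 0.91808 = 0.845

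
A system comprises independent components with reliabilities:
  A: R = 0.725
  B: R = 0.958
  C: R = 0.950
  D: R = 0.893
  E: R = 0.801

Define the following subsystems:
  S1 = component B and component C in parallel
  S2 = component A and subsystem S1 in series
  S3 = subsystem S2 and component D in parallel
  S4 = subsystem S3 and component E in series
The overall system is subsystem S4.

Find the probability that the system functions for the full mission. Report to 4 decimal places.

0.7773

Parallel (B and C): 1 − (1 − 0.958000)(1 − 0.950000) = 0.997900
Series (A and [0.997900]): 0.725000 × 0.997900 = 0.723478
Parallel ([0.723478] and D): 1 − (1 − 0.723478)(1 − 0.893000) = 0.970412
Series ([0.970412] and E): 0.970412 × 0.801000 = 0.7773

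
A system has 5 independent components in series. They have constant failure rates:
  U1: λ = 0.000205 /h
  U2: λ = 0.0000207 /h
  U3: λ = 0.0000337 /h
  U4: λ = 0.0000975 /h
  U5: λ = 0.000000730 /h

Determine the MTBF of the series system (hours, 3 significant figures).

2800

Series of exponential components: λ_sys = Σ λ_i
λ_sys = 0.000205 + 0.0000207 + 0.0000337 + 0.0000975 + 0.000000730 = 3.5763e-04 /h
MTBF = 1 / λ_sys = 2800 h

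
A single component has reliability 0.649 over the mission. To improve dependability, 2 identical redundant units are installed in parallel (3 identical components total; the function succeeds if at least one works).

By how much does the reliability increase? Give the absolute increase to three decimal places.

R_before = 0.649
R_after = 1 − (1 − 0.649)^3 = 0.957
ΔR = 0.957 − 0.649 = 0.308

0.308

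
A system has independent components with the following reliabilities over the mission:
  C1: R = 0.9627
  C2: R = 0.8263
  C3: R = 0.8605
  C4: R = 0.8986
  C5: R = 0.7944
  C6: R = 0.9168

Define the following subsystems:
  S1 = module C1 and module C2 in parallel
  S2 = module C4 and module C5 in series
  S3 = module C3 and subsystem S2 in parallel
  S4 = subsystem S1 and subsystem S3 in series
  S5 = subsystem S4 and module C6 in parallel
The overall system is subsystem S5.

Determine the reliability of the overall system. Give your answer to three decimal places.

0.996

Parallel (C1 and C2): 1 − (1 − 0.96270)(1 − 0.82630) = 0.99352
Series (C4 and C5): 0.89860 × 0.79440 = 0.71385
Parallel (C3 and [0.71385]): 1 − (1 − 0.86050)(1 − 0.71385) = 0.96008
Series ([0.99352] and [0.96008]): 0.99352 × 0.96008 = 0.95386
Parallel ([0.95386] and C6): 1 − (1 − 0.95386)(1 − 0.91680) = 0.996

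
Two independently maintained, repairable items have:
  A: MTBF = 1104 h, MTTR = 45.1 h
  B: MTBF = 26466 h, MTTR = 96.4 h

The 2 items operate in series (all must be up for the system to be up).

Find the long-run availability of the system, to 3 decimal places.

0.957

A(A) = MTBF/(MTBF+MTTR) = 1104/(1104+45.1) = 0.960752
A(B) = MTBF/(MTBF+MTTR) = 26466/(26466+96.4) = 0.996371
Series availability: 0.960752 × 0.996371 = 0.957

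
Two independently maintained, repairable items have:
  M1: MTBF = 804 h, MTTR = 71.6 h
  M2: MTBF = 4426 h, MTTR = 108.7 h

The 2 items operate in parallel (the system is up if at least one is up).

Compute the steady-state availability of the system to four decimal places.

0.9980

A(M1) = MTBF/(MTBF+MTTR) = 804/(804+71.6) = 0.918228
A(M2) = MTBF/(MTBF+MTTR) = 4426/(4426+108.7) = 0.976029
Parallel availability: 1 − (1 − 0.918228)(1 − 0.976029) = 0.9980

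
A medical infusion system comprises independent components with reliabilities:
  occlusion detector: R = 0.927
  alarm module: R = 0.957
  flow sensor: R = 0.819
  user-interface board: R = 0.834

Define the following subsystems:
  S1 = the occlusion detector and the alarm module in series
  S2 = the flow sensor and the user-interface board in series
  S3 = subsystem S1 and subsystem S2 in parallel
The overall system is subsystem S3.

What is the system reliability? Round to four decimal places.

0.9642

Series (occlusion detector and alarm module): 0.927000 × 0.957000 = 0.887139
Series (flow sensor and user-interface board): 0.819000 × 0.834000 = 0.683046
Parallel ([0.887139] and [0.683046]): 1 − (1 − 0.887139)(1 − 0.683046) = 0.9642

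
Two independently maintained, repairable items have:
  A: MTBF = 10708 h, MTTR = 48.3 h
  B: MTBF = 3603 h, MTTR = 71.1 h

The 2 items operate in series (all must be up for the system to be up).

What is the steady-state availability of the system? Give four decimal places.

A(A) = MTBF/(MTBF+MTTR) = 10708/(10708+48.3) = 0.995510
A(B) = MTBF/(MTBF+MTTR) = 3603/(3603+71.1) = 0.980648
Series availability: 0.995510 × 0.980648 = 0.9762

0.9762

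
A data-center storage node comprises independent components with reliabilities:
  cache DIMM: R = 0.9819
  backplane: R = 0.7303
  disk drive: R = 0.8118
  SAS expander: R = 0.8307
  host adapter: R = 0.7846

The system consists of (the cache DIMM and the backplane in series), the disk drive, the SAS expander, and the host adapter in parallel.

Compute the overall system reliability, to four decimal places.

Series (cache DIMM and backplane): 0.981900 × 0.730300 = 0.717082
Parallel ([0.717082], disk drive, SAS expander, and host adapter): 1 − (1 − 0.717082)(1 − 0.811800)(1 − 0.830700)(1 − 0.784600) = 0.9981

0.9981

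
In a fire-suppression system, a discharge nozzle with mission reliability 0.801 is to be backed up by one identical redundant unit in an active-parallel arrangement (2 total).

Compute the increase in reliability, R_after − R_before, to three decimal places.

0.159

R_before = 0.801
R_after = 1 − (1 − 0.801)^2 = 0.960
ΔR = 0.960 − 0.801 = 0.159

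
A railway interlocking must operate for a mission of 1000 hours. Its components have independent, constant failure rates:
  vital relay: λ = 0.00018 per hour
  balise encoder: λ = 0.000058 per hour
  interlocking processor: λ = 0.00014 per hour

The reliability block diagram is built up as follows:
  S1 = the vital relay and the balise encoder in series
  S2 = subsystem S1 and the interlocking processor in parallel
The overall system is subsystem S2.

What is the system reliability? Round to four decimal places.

0.9723

R(vital relay) = exp(−0.00018 × 1000) = 0.835270
R(balise encoder) = exp(−0.000058 × 1000) = 0.943650
R(interlocking processor) = exp(−0.00014 × 1000) = 0.869358
Series (vital relay and balise encoder): 0.835270 × 0.943650 = 0.788203
Parallel ([0.788203] and interlocking processor): 1 − (1 − 0.788203)(1 − 0.869358) = 0.9723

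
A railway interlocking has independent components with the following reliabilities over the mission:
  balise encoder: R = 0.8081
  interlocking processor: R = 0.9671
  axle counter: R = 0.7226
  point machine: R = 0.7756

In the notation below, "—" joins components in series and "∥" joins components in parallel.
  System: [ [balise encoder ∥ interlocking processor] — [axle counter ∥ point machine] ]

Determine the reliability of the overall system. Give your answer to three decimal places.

0.932

Parallel (balise encoder and interlocking processor): 1 − (1 − 0.80810)(1 − 0.96710) = 0.99369
Parallel (axle counter and point machine): 1 − (1 − 0.72260)(1 − 0.77560) = 0.93775
Series ([0.99369] and [0.93775]): 0.99369 × 0.93775 = 0.932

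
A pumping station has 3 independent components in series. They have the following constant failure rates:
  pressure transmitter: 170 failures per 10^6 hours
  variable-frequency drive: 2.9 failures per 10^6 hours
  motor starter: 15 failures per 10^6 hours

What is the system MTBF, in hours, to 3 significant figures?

5320

Series of exponential components: λ_sys = Σ λ_i
λ_sys = 0.00017 + 0.0000029 + 0.000015 = 1.8790e-04 /h
MTBF = 1 / λ_sys = 5320 h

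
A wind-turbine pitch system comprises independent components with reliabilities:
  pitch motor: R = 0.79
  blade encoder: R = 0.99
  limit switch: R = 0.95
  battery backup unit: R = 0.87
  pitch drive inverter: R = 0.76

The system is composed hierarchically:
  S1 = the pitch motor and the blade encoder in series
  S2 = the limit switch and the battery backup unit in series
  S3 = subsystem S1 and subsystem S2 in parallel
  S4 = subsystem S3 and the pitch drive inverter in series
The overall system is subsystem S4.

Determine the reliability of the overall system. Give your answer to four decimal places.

Series (pitch motor and blade encoder): 0.790000 × 0.990000 = 0.782100
Series (limit switch and battery backup unit): 0.950000 × 0.870000 = 0.826500
Parallel ([0.782100] and [0.826500]): 1 − (1 − 0.782100)(1 − 0.826500) = 0.962194
Series ([0.962194] and pitch drive inverter): 0.962194 × 0.760000 = 0.7313

0.7313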